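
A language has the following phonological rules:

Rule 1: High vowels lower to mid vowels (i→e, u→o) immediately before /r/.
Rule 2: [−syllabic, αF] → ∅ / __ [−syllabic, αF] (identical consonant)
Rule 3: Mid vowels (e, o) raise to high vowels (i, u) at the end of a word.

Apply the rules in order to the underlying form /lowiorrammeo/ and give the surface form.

lowiorameu

Rule 1 (pre-rhotic lowering): no segment meets the environment; /lowiorrammeo/ is unchanged.
Rule 2 (degemination): /rr/ is a geminate; the first /r/ deletes. /mm/ is a geminate; the first /m/ deletes. /lowiorrammeo/ → lowiorameo.
Rule 3 (final vowel raising): /o/ is a mid vowel in word-final position, so it raises to [u]. /lowiorameo/ → lowiorameu.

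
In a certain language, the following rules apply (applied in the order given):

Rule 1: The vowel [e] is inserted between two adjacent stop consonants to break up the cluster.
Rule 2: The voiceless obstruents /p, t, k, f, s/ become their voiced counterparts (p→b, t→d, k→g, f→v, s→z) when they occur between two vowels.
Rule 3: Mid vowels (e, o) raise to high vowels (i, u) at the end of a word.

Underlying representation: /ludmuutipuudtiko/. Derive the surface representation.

ludmuudibuudedigu

Rule 1 (stop-cluster e-epenthesis): /d/ and /t/ form a stop–stop cluster, so [e] is inserted between them. /ludmuutipuudtiko/ → ludmuutipuudetiko.
Rule 2 (intervocalic voicing): /t/ is a voiceless obstruent between vowels /u/ and /i/, so it voices to [d]. /p/ is a voiceless obstruent between vowels /i/ and /u/, so it voices to [b]. /t/ is a voiceless obstruent between vowels /e/ and /i/, so it voices to [d]. /k/ is a voiceless obstruent between vowels /i/ and /o/, so it voices to [g]. /ludmuutipuudetiko/ → ludmuudibuudedigo.
Rule 3 (final vowel raising): /o/ is a mid vowel in word-final position, so it raises to [u]. /ludmuudibuudedigo/ → ludmuudibuudedigu.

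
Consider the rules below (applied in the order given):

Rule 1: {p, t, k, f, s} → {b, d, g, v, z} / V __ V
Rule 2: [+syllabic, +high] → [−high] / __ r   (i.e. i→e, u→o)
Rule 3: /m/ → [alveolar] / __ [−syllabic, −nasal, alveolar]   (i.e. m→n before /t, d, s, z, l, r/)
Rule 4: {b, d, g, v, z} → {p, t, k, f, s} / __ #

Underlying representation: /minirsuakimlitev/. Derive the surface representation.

minersuaginlidef

Rule 1 (intervocalic voicing): /k/ is a voiceless obstruent between vowels /a/ and /i/, so it voices to [g]. /t/ is a voiceless obstruent between vowels /i/ and /e/, so it voices to [d]. /minirsuakimlitev/ → minirsuagimlidev.
Rule 2 (pre-rhotic lowering): /i/ is a high vowel immediately before /r/, so it lowers to [e]. /minirsuagimlidev/ → minersuagimlidev.
Rule 3 (nasal place assimilation): /m/ precedes the alveolar consonant /l/, so it assimilates in place to [n]. /minersuagimlidev/ → minersuaginlidev.
Rule 4 (final devoicing): /v/ is a voiced obstruent in word-final position, so it devoices to [f]. /minersuaginlidev/ → minersuaginlidef.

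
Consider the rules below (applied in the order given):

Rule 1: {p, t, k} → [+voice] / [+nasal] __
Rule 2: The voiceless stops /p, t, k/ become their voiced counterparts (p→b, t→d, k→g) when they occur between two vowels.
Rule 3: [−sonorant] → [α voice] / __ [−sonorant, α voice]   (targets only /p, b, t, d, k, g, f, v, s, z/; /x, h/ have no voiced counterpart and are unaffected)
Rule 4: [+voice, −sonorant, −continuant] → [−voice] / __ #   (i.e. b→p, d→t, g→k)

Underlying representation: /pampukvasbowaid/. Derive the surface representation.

pambugvazbowait

Rule 1 (post-nasal voicing): /p/ is a voiceless stop immediately after the nasal /m/, so it voices to [b]. /pampukvasbowaid/ → pambukvasbowaid.
Rule 2 (intervocalic voicing): no segment meets the environment; /pambukvasbowaid/ is unchanged.
Rule 3 (regressive voicing assimilation): /k/ precedes the voiced obstruent /v/, so it voices to [g] by assimilation. /s/ precedes the voiced obstruent /b/, so it voices to [z] by assimilation. /pambukvasbowaid/ → pambugvazbowaid.
Rule 4 (final devoicing): /d/ is a voiced stop in word-final position, so it devoices to [t]. /pambugvazbowaid/ → pambugvazbowait.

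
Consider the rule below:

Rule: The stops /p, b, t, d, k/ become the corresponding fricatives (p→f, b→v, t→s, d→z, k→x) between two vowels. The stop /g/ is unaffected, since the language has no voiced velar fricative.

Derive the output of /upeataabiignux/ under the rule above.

/p/ is a stop between vowels /u/ and /e/, so it spirantizes to the fricative [f].
/t/ is a stop between vowels /a/ and /a/, so it spirantizes to the fricative [s].
/b/ is a stop between vowels /a/ and /i/, so it spirantizes to the fricative [v].
Surface form: [ufeasaaviignux].

ufeasaaviignux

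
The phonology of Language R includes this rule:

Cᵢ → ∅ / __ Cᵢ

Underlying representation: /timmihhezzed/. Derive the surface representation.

timihezed

/mm/ is a geminate; the first /m/ deletes.
/hh/ is a geminate; the first /h/ deletes.
/zz/ is a geminate; the first /z/ deletes.
Surface form: [timihezed].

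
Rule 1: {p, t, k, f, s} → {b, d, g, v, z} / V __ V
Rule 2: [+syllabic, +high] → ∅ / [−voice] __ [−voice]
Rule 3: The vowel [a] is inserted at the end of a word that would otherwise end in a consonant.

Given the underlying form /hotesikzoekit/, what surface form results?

Rule 1 (intervocalic voicing): /t/ is a voiceless obstruent between vowels /o/ and /e/, so it voices to [d]. /s/ is a voiceless obstruent between vowels /e/ and /i/, so it voices to [z]. /k/ is a voiceless obstruent between vowels /e/ and /i/, so it voices to [g]. /hotesikzoekit/ → hodezikzoegit.
Rule 2 (high vowel syncope): no segment meets the environment; /hodezikzoegit/ is unchanged.
Rule 3 (final a-epenthesis): the form ends in the consonant /t/, so [a] is inserted word-finally. /hodezikzoegit/ → hodezikzoegita.

hodezikzoegita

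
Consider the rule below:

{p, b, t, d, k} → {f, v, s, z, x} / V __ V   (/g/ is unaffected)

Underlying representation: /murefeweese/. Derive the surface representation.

murefeweese

No segment of /murefeweese/ meets the structural description of the rule, so the form surfaces unchanged.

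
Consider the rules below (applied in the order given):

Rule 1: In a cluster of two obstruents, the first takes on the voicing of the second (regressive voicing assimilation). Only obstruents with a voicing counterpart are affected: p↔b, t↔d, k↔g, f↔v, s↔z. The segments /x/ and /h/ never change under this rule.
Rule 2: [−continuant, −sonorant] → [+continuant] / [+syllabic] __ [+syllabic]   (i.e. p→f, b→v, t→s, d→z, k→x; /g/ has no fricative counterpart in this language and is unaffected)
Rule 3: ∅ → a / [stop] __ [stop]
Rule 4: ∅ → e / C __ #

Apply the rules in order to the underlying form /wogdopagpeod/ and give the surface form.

wogadofakapeode

Rule 1 (regressive voicing assimilation): /g/ precedes the voiceless obstruent /p/, so it devoices to [k] by assimilation. /wogdopagpeod/ → wogdopakpeod.
Rule 2 (intervocalic spirantization): /p/ is a stop between vowels /o/ and /a/, so it spirantizes to the fricative [f]. /wogdopakpeod/ → wogdofakpeod.
Rule 3 (stop-cluster a-epenthesis): /g/ and /d/ form a stop–stop cluster, so [a] is inserted between them. /k/ and /p/ form a stop–stop cluster, so [a] is inserted between them. /wogdofakpeod/ → wogadofakapeod.
Rule 4 (final e-epenthesis): the form ends in the consonant /d/, so [e] is inserted word-finally. /wogadofakapeod/ → wogadofakapeode.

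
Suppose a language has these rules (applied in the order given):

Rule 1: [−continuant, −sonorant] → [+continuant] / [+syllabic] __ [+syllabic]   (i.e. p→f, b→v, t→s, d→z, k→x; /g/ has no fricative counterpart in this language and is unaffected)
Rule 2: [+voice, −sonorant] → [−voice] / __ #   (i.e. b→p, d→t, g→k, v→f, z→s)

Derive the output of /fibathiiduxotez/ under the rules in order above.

Rule 1 (intervocalic spirantization): /b/ is a stop between vowels /i/ and /a/, so it spirantizes to the fricative [v]. /d/ is a stop between vowels /i/ and /u/, so it spirantizes to the fricative [z]. /t/ is a stop between vowels /o/ and /e/, so it spirantizes to the fricative [s]. /fibathiiduxotez/ → fivathiizuxosez.
Rule 2 (final devoicing): /z/ is a voiced obstruent in word-final position, so it devoices to [s]. /fivathiizuxosez/ → fivathiizuxoses.

fivathiizuxoses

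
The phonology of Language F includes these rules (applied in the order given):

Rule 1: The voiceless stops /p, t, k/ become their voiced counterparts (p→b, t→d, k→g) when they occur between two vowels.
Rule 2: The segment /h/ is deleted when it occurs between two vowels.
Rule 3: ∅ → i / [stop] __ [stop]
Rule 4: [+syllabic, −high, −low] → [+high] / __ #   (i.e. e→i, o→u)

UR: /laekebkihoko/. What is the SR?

Rule 1 (intervocalic voicing): /k/ is a voiceless stop between vowels /e/ and /e/, so it voices to [g]. /k/ is a voiceless stop between vowels /o/ and /o/, so it voices to [g]. /laekebkihoko/ → laegebkihogo.
Rule 2 (intervocalic h-deletion): /h/ occurs between vowels /i/ and /o/, so it deletes. /laegebkihogo/ → laegebkiogo.
Rule 3 (stop-cluster i-epenthesis): /b/ and /k/ form a stop–stop cluster, so [i] is inserted between them. /laegebkiogo/ → laegebikiogo.
Rule 4 (final vowel raising): /o/ is a mid vowel in word-final position, so it raises to [u]. /laegebikiogo/ → laegebikiogu.

laegebikiogu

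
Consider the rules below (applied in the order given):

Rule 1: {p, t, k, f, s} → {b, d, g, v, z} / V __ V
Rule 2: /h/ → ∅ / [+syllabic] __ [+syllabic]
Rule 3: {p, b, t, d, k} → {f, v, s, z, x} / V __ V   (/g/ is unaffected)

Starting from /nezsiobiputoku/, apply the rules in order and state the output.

Rule 1 (intervocalic voicing): /p/ is a voiceless obstruent between vowels /i/ and /u/, so it voices to [b]. /t/ is a voiceless obstruent between vowels /u/ and /o/, so it voices to [d]. /k/ is a voiceless obstruent between vowels /o/ and /u/, so it voices to [g]. /nezsiobiputoku/ → nezsiobibudogu.
Rule 2 (intervocalic h-deletion): no segment meets the environment; /nezsiobibudogu/ is unchanged.
Rule 3 (intervocalic spirantization): /b/ is a stop between vowels /o/ and /i/, so it spirantizes to the fricative [v]. /b/ is a stop between vowels /i/ and /u/, so it spirantizes to the fricative [v]. /d/ is a stop between vowels /u/ and /o/, so it spirantizes to the fricative [z]. /nezsiobibudogu/ → nezsiovivuzogu.

nezsiovivuzogu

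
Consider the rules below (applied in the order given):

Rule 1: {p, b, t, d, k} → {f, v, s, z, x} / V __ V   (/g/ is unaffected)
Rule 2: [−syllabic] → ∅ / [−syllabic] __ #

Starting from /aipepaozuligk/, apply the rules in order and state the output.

Rule 1 (intervocalic spirantization): /p/ is a stop between vowels /i/ and /e/, so it spirantizes to the fricative [f]. /p/ is a stop between vowels /e/ and /a/, so it spirantizes to the fricative [f]. /aipepaozuligk/ → aifefaozuligk.
Rule 2 (final cluster simplification): /k/ is the second consonant of a word-final cluster /gk/, so it deletes. /aifefaozuligk/ → aifefaozulig.

aifefaozulig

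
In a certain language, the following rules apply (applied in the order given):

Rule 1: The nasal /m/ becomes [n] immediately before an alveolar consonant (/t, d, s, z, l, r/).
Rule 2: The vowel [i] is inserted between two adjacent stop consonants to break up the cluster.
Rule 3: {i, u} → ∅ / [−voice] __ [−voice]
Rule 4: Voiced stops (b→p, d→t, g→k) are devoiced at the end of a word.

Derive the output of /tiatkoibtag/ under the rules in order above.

Rule 1 (nasal place assimilation): no segment meets the environment; /tiatkoibtag/ is unchanged.
Rule 2 (stop-cluster i-epenthesis): /t/ and /k/ form a stop–stop cluster, so [i] is inserted between them. /b/ and /t/ form a stop–stop cluster, so [i] is inserted between them. /tiatkoibtag/ → tiatikoibitag.
Rule 3 (high vowel syncope): /i/ is a high vowel flanked by voiceless consonants /t/ and /k/, so it deletes. /tiatikoibitag/ → tiatkoibitag.
Rule 4 (final devoicing): /g/ is a voiced stop in word-final position, so it devoices to [k]. /tiatkoibitag/ → tiatkoibitak.

tiatkoibitak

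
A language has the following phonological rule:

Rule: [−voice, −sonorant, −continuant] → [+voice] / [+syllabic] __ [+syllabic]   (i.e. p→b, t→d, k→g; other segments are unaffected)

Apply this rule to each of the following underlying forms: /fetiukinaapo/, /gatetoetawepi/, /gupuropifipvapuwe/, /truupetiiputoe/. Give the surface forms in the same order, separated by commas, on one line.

fediuginaabo, gadedoedawebi, guburobifipvabuwe, truubediibudoe

/fetiukinaapo/: /t/ is a voiceless stop between vowels /e/ and /i/, so it voices to [d]. /k/ is a voiceless stop between vowels /u/ and /i/, so it voices to [g]. /p/ is a voiceless stop between vowels /a/ and /o/, so it voices to [b]. → [fediuginaabo].
/gatetoetawepi/: /t/ is a voiceless stop between vowels /a/ and /e/, so it voices to [d]. /t/ is a voiceless stop between vowels /e/ and /o/, so it voices to [d]. /t/ is a voiceless stop between vowels /e/ and /a/, so it voices to [d]. /p/ is a voiceless stop between vowels /e/ and /i/, so it voices to [b]. → [gadedoedawebi].
/gupuropifipvapuwe/: /p/ is a voiceless stop between vowels /u/ and /u/, so it voices to [b]. /p/ is a voiceless stop between vowels /o/ and /i/, so it voices to [b]. /p/ is a voiceless stop between vowels /a/ and /u/, so it voices to [b]. → [guburobifipvabuwe].
/truupetiiputoe/: /p/ is a voiceless stop between vowels /u/ and /e/, so it voices to [b]. /t/ is a voiceless stop between vowels /e/ and /i/, so it voices to [d]. /p/ is a voiceless stop between vowels /i/ and /u/, so it voices to [b]. /t/ is a voiceless stop between vowels /u/ and /o/, so it voices to [d]. → [truubediibudoe].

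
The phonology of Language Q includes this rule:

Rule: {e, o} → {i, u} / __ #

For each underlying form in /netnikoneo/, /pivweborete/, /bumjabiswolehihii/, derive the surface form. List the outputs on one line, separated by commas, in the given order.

netnikoneu, pivweboreti, bumjabiswolehihii

/netnikoneo/: /o/ is a mid vowel in word-final position, so it raises to [u]. → [netnikoneu].
/pivweborete/: /e/ is a mid vowel in word-final position, so it raises to [i]. → [pivweboreti].
/bumjabiswolehihii/: the rule's environment is not met; surfaces unchanged as [bumjabiswolehihii].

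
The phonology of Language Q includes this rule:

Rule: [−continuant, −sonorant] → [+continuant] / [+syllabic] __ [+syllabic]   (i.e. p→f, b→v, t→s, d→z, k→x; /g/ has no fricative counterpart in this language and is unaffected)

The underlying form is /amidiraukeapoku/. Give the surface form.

/d/ is a stop between vowels /i/ and /i/, so it spirantizes to the fricative [z].
/k/ is a stop between vowels /u/ and /e/, so it spirantizes to the fricative [x].
/p/ is a stop between vowels /a/ and /o/, so it spirantizes to the fricative [f].
/k/ is a stop between vowels /o/ and /u/, so it spirantizes to the fricative [x].
Surface form: [amizirauxeafoxu].

amizirauxeafoxu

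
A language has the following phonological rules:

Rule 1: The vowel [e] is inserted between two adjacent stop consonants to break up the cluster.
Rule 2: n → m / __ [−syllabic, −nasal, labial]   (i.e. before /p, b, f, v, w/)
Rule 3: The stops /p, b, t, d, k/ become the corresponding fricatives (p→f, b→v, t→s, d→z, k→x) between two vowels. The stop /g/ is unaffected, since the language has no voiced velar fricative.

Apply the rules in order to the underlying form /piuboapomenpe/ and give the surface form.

Rule 1 (stop-cluster e-epenthesis): no segment meets the environment; /piuboapomenpe/ is unchanged.
Rule 2 (nasal place assimilation): /n/ precedes the labial consonant /p/, so it assimilates in place to [m]. /piuboapomenpe/ → piuboapomempe.
Rule 3 (intervocalic spirantization): /b/ is a stop between vowels /u/ and /o/, so it spirantizes to the fricative [v]. /p/ is a stop between vowels /a/ and /o/, so it spirantizes to the fricative [f]. /piuboapomempe/ → piuvoafomempe.

piuvoafomempe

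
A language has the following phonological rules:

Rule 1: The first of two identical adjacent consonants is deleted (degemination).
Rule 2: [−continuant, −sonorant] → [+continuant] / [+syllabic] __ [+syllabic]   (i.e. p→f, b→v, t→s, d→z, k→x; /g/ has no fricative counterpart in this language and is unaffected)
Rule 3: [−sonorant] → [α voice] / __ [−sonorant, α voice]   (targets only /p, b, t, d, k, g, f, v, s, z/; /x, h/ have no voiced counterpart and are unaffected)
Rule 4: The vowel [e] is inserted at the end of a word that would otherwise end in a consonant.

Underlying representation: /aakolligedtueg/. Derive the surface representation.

Rule 1 (degemination): /ll/ is a geminate; the first /l/ deletes. /aakolligedtueg/ → aakoligedtueg.
Rule 2 (intervocalic spirantization): /k/ is a stop between vowels /a/ and /o/, so it spirantizes to the fricative [x]. /aakoligedtueg/ → aaxoligedtueg.
Rule 3 (regressive voicing assimilation): /d/ precedes the voiceless obstruent /t/, so it devoices to [t] by assimilation. /aaxoligedtueg/ → aaxoligettueg.
Rule 4 (final e-epenthesis): the form ends in the consonant /g/, so [e] is inserted word-finally. /aaxoligettueg/ → aaxoligettuege.

aaxoligettuege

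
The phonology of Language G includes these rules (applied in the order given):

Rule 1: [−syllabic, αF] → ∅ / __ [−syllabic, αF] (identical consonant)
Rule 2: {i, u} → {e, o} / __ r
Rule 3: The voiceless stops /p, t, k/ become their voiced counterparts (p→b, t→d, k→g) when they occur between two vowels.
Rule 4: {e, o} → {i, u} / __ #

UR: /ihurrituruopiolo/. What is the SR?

Rule 1 (degemination): /rr/ is a geminate; the first /r/ deletes. /ihurrituruopiolo/ → ihurituruopiolo.
Rule 2 (pre-rhotic lowering): /u/ is a high vowel immediately before /r/, so it lowers to [o]. /u/ is a high vowel immediately before /r/, so it lowers to [o]. /ihurituruopiolo/ → ihoritoruopiolo.
Rule 3 (intervocalic voicing): /t/ is a voiceless stop between vowels /i/ and /o/, so it voices to [d]. /p/ is a voiceless stop between vowels /o/ and /i/, so it voices to [b]. /ihoritoruopiolo/ → ihoridoruobiolo.
Rule 4 (final vowel raising): /o/ is a mid vowel in word-final position, so it raises to [u]. /ihoridoruobiolo/ → ihoridoruobiolu.

ihoridoruobiolu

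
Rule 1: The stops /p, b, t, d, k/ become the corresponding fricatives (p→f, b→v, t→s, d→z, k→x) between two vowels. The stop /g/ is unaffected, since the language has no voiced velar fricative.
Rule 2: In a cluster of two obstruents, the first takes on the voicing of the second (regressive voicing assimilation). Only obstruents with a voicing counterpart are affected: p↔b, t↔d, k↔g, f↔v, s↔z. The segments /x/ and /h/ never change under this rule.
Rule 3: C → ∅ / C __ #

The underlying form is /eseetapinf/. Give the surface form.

eseesafin

Rule 1 (intervocalic spirantization): /t/ is a stop between vowels /e/ and /a/, so it spirantizes to the fricative [s]. /p/ is a stop between vowels /a/ and /i/, so it spirantizes to the fricative [f]. /eseetapinf/ → eseesafinf.
Rule 2 (regressive voicing assimilation): no segment meets the environment; /eseesafinf/ is unchanged.
Rule 3 (final cluster simplification): /f/ is the second consonant of a word-final cluster /nf/, so it deletes. /eseesafinf/ → eseesafin.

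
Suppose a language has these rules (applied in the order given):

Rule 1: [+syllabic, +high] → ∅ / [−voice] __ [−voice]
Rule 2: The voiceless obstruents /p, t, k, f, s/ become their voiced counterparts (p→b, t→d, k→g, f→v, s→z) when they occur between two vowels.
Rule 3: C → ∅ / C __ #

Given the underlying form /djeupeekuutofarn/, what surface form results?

djeubeeguudovar

Rule 1 (high vowel syncope): no segment meets the environment; /djeupeekuutofarn/ is unchanged.
Rule 2 (intervocalic voicing): /p/ is a voiceless obstruent between vowels /u/ and /e/, so it voices to [b]. /k/ is a voiceless obstruent between vowels /e/ and /u/, so it voices to [g]. /t/ is a voiceless obstruent between vowels /u/ and /o/, so it voices to [d]. /f/ is a voiceless obstruent between vowels /o/ and /a/, so it voices to [v]. /djeupeekuutofarn/ → djeubeeguudovarn.
Rule 3 (final cluster simplification): /n/ is the second consonant of a word-final cluster /rn/, so it deletes. /djeubeeguudovarn/ → djeubeeguudovar.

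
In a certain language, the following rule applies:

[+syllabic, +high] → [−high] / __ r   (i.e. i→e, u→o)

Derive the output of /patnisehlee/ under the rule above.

patnisehlee

No segment of /patnisehlee/ meets the structural description of the rule, so the form surfaces unchanged.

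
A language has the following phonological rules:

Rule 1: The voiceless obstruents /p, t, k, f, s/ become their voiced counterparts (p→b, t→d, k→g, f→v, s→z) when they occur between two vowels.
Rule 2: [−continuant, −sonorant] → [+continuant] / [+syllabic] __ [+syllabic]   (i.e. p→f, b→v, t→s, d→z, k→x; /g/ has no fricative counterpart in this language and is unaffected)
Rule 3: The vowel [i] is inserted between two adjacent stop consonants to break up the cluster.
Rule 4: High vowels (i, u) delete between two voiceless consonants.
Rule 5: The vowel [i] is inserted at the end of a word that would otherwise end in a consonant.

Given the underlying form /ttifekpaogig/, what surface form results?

Rule 1 (intervocalic voicing): /f/ is a voiceless obstruent between vowels /i/ and /e/, so it voices to [v]. /ttifekpaogig/ → ttivekpaogig.
Rule 2 (intervocalic spirantization): no segment meets the environment; /ttivekpaogig/ is unchanged.
Rule 3 (stop-cluster i-epenthesis): /t/ and /t/ form a stop–stop cluster, so [i] is inserted between them. /k/ and /p/ form a stop–stop cluster, so [i] is inserted between them. /ttivekpaogig/ → titivekipaogig.
Rule 4 (high vowel syncope): /i/ is a high vowel flanked by voiceless consonants /t/ and /t/, so it deletes. /i/ is a high vowel flanked by voiceless consonants /k/ and /p/, so it deletes. /titivekipaogig/ → ttivekpaogig.
Rule 5 (final i-epenthesis): the form ends in the consonant /g/, so [i] is inserted word-finally. /ttivekpaogig/ → ttivekpaogigi.

ttivekpaogigi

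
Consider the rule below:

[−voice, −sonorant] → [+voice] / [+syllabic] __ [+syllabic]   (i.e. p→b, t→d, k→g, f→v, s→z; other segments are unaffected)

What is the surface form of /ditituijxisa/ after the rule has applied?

dididuijxiza

/t/ is a voiceless obstruent between vowels /i/ and /i/, so it voices to [d].
/t/ is a voiceless obstruent between vowels /i/ and /u/, so it voices to [d].
/s/ is a voiceless obstruent between vowels /i/ and /a/, so it voices to [z].
Surface form: [dididuijxiza].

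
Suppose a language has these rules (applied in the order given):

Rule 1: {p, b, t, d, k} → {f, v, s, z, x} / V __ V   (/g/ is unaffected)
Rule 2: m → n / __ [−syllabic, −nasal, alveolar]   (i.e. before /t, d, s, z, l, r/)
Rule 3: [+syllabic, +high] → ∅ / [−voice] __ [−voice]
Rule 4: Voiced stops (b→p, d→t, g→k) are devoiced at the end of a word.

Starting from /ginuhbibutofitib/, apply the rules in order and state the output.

Rule 1 (intervocalic spirantization): /b/ is a stop between vowels /i/ and /u/, so it spirantizes to the fricative [v]. /t/ is a stop between vowels /u/ and /o/, so it spirantizes to the fricative [s]. /t/ is a stop between vowels /i/ and /i/, so it spirantizes to the fricative [s]. /ginuhbibutofitib/ → ginuhbivusofisib.
Rule 2 (nasal place assimilation): no segment meets the environment; /ginuhbivusofisib/ is unchanged.
Rule 3 (high vowel syncope): /i/ is a high vowel flanked by voiceless consonants /f/ and /s/, so it deletes. /ginuhbivusofisib/ → ginuhbivusofsib.
Rule 4 (final devoicing): /b/ is a voiced stop in word-final position, so it devoices to [p]. /ginuhbivusofsib/ → ginuhbivusofsip.

ginuhbivusofsip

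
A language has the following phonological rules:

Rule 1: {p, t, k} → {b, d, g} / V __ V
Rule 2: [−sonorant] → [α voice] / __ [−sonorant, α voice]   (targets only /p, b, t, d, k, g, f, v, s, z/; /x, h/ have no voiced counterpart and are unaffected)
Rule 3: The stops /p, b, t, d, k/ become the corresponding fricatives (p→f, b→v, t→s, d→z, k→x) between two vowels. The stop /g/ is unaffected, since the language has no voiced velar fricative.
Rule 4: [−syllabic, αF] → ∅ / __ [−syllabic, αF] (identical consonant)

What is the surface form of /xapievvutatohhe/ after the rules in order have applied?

Rule 1 (intervocalic voicing): /p/ is a voiceless stop between vowels /a/ and /i/, so it voices to [b]. /t/ is a voiceless stop between vowels /u/ and /a/, so it voices to [d]. /t/ is a voiceless stop between vowels /a/ and /o/, so it voices to [d]. /xapievvutatohhe/ → xabievvudadohhe.
Rule 2 (regressive voicing assimilation): no segment meets the environment; /xabievvudadohhe/ is unchanged.
Rule 3 (intervocalic spirantization): /b/ is a stop between vowels /a/ and /i/, so it spirantizes to the fricative [v]. /d/ is a stop between vowels /u/ and /a/, so it spirantizes to the fricative [z]. /d/ is a stop between vowels /a/ and /o/, so it spirantizes to the fricative [z]. /xabievvudadohhe/ → xavievvuzazohhe.
Rule 4 (degemination): /vv/ is a geminate; the first /v/ deletes. /hh/ is a geminate; the first /h/ deletes. /xavievvuzazohhe/ → xavievuzazohe.

xavievuzazohe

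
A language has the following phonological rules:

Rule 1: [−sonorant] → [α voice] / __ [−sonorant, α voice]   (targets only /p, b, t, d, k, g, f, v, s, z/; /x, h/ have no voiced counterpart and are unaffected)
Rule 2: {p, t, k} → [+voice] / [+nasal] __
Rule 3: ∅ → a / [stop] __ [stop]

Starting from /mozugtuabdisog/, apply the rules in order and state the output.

Rule 1 (regressive voicing assimilation): /g/ precedes the voiceless obstruent /t/, so it devoices to [k] by assimilation. /mozugtuabdisog/ → mozuktuabdisog.
Rule 2 (post-nasal voicing): no segment meets the environment; /mozuktuabdisog/ is unchanged.
Rule 3 (stop-cluster a-epenthesis): /k/ and /t/ form a stop–stop cluster, so [a] is inserted between them. /b/ and /d/ form a stop–stop cluster, so [a] is inserted between them. /mozuktuabdisog/ → mozukatuabadisog.

mozukatuabadisog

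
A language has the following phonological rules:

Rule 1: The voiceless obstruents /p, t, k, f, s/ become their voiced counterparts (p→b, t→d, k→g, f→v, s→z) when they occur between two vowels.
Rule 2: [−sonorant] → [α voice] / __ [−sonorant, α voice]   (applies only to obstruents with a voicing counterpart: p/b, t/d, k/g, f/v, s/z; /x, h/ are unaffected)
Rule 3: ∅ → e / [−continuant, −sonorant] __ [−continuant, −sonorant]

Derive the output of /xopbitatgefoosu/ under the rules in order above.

xobebidadegevoozu

Rule 1 (intervocalic voicing): /t/ is a voiceless obstruent between vowels /i/ and /a/, so it voices to [d]. /f/ is a voiceless obstruent between vowels /e/ and /o/, so it voices to [v]. /s/ is a voiceless obstruent between vowels /o/ and /u/, so it voices to [z]. /xopbitatgefoosu/ → xopbidatgevoozu.
Rule 2 (regressive voicing assimilation): /p/ precedes the voiced obstruent /b/, so it voices to [b] by assimilation. /t/ precedes the voiced obstruent /g/, so it voices to [d] by assimilation. /xopbidatgevoozu/ → xobbidadgevoozu.
Rule 3 (stop-cluster e-epenthesis): /b/ and /b/ form a stop–stop cluster, so [e] is inserted between them. /d/ and /g/ form a stop–stop cluster, so [e] is inserted between them. /xobbidadgevoozu/ → xobebidadegevoozu.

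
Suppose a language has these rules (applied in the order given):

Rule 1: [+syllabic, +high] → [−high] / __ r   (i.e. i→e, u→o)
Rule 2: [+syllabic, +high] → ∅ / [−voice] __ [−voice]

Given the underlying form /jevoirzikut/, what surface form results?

jevoerzikt

Rule 1 (pre-rhotic lowering): /i/ is a high vowel immediately before /r/, so it lowers to [e]. /jevoirzikut/ → jevoerzikut.
Rule 2 (high vowel syncope): /u/ is a high vowel flanked by voiceless consonants /k/ and /t/, so it deletes. /jevoerzikut/ → jevoerzikt.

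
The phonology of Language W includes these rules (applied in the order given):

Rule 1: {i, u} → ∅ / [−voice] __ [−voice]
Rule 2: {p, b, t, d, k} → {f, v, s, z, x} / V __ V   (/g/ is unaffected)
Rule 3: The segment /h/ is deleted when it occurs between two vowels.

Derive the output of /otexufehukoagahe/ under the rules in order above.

osexfehkoagae

Rule 1 (high vowel syncope): /u/ is a high vowel flanked by voiceless consonants /x/ and /f/, so it deletes. /u/ is a high vowel flanked by voiceless consonants /h/ and /k/, so it deletes. /otexufehukoagahe/ → otexfehkoagahe.
Rule 2 (intervocalic spirantization): /t/ is a stop between vowels /o/ and /e/, so it spirantizes to the fricative [s]. /otexfehkoagahe/ → osexfehkoagahe.
Rule 3 (intervocalic h-deletion): /h/ occurs between vowels /a/ and /e/, so it deletes. /osexfehkoagahe/ → osexfehkoagae.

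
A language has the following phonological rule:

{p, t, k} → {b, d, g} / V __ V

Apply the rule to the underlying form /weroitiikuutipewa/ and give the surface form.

/t/ is a voiceless stop between vowels /i/ and /i/, so it voices to [d].
/k/ is a voiceless stop between vowels /i/ and /u/, so it voices to [g].
/t/ is a voiceless stop between vowels /u/ and /i/, so it voices to [d].
/p/ is a voiceless stop between vowels /i/ and /e/, so it voices to [b].
Surface form: [weroidiiguudibewa].

weroidiiguudibewa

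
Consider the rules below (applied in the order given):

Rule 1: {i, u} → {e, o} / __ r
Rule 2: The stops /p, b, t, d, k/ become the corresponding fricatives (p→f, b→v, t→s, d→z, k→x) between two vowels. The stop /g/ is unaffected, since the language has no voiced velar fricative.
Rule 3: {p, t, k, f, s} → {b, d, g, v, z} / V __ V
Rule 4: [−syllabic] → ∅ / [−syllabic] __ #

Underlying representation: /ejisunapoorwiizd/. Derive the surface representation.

ejizunavoorwiiz

Rule 1 (pre-rhotic lowering): no segment meets the environment; /ejisunapoorwiizd/ is unchanged.
Rule 2 (intervocalic spirantization): /p/ is a stop between vowels /a/ and /o/, so it spirantizes to the fricative [f]. /ejisunapoorwiizd/ → ejisunafoorwiizd.
Rule 3 (intervocalic voicing): /s/ is a voiceless obstruent between vowels /i/ and /u/, so it voices to [z]. /f/ is a voiceless obstruent between vowels /a/ and /o/, so it voices to [v]. /ejisunafoorwiizd/ → ejizunavoorwiizd.
Rule 4 (final cluster simplification): /d/ is the second consonant of a word-final cluster /zd/, so it deletes. /ejizunavoorwiizd/ → ejizunavoorwiiz.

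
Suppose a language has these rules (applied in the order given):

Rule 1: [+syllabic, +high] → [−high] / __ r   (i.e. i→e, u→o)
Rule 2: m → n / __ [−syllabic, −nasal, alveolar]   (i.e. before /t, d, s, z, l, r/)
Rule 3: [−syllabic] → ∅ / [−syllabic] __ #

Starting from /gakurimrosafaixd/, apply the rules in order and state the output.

Rule 1 (pre-rhotic lowering): /u/ is a high vowel immediately before /r/, so it lowers to [o]. /gakurimrosafaixd/ → gakorimrosafaixd.
Rule 2 (nasal place assimilation): /m/ precedes the alveolar consonant /r/, so it assimilates in place to [n]. /gakorimrosafaixd/ → gakorinrosafaixd.
Rule 3 (final cluster simplification): /d/ is the second consonant of a word-final cluster /xd/, so it deletes. /gakorinrosafaixd/ → gakorinrosafaix.

gakorinrosafaix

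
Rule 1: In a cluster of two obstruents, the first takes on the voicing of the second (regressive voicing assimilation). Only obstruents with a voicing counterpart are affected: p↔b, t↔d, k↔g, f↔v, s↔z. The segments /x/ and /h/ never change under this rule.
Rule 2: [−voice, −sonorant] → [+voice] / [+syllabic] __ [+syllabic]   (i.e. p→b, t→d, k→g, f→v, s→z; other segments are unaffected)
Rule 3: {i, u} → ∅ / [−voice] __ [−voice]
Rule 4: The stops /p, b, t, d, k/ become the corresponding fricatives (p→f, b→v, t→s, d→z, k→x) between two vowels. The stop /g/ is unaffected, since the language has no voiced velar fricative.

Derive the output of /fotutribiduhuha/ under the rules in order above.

Rule 1 (regressive voicing assimilation): no segment meets the environment; /fotutribiduhuha/ is unchanged.
Rule 2 (intervocalic voicing): /t/ is a voiceless obstruent between vowels /o/ and /u/, so it voices to [d]. /fotutribiduhuha/ → fodutribiduhuha.
Rule 3 (high vowel syncope): /u/ is a high vowel flanked by voiceless consonants /h/ and /h/, so it deletes. /fodutribiduhuha/ → fodutribiduhha.
Rule 4 (intervocalic spirantization): /d/ is a stop between vowels /o/ and /u/, so it spirantizes to the fricative [z]. /b/ is a stop between vowels /i/ and /i/, so it spirantizes to the fricative [v]. /d/ is a stop between vowels /i/ and /u/, so it spirantizes to the fricative [z]. /fodutribiduhha/ → fozutrivizuhha.

fozutrivizuhha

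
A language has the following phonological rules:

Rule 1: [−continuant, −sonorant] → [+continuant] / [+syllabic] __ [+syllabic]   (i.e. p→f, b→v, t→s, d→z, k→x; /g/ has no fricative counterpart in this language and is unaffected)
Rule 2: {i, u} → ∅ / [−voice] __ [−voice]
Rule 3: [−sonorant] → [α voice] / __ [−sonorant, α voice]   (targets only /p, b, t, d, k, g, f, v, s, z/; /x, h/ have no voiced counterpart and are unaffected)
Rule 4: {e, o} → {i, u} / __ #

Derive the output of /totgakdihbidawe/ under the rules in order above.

todgagdihbizawi

Rule 1 (intervocalic spirantization): /d/ is a stop between vowels /i/ and /a/, so it spirantizes to the fricative [z]. /totgakdihbidawe/ → totgakdihbizawe.
Rule 2 (high vowel syncope): no segment meets the environment; /totgakdihbizawe/ is unchanged.
Rule 3 (regressive voicing assimilation): /t/ precedes the voiced obstruent /g/, so it voices to [d] by assimilation. /k/ precedes the voiced obstruent /d/, so it voices to [g] by assimilation. /totgakdihbizawe/ → todgagdihbizawe.
Rule 4 (final vowel raising): /e/ is a mid vowel in word-final position, so it raises to [i]. /todgagdihbizawe/ → todgagdihbizawi.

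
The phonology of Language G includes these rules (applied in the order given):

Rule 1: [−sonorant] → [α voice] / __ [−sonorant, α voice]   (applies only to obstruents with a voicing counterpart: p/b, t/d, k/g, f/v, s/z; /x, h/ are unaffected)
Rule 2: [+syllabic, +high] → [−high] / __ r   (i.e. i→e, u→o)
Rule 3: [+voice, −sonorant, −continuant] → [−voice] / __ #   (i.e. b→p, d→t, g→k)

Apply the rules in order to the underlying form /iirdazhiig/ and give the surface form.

Rule 1 (regressive voicing assimilation): /z/ precedes the voiceless obstruent /h/, so it devoices to [s] by assimilation. /iirdazhiig/ → iirdashiig.
Rule 2 (pre-rhotic lowering): /i/ is a high vowel immediately before /r/, so it lowers to [e]. /iirdashiig/ → ierdashiig.
Rule 3 (final devoicing): /g/ is a voiced stop in word-final position, so it devoices to [k]. /ierdashiig/ → ierdashiik.

ierdashiik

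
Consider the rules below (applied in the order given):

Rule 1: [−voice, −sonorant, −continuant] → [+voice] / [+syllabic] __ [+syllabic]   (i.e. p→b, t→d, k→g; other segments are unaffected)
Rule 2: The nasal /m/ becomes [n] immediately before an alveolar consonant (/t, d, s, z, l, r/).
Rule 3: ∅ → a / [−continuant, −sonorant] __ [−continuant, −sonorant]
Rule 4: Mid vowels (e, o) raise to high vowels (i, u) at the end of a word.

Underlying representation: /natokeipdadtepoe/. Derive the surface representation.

nadogeipadadateboi

Rule 1 (intervocalic voicing): /t/ is a voiceless stop between vowels /a/ and /o/, so it voices to [d]. /k/ is a voiceless stop between vowels /o/ and /e/, so it voices to [g]. /p/ is a voiceless stop between vowels /e/ and /o/, so it voices to [b]. /natokeipdadtepoe/ → nadogeipdadteboe.
Rule 2 (nasal place assimilation): no segment meets the environment; /nadogeipdadteboe/ is unchanged.
Rule 3 (stop-cluster a-epenthesis): /p/ and /d/ form a stop–stop cluster, so [a] is inserted between them. /d/ and /t/ form a stop–stop cluster, so [a] is inserted between them. /nadogeipdadteboe/ → nadogeipadadateboe.
Rule 4 (final vowel raising): /e/ is a mid vowel in word-final position, so it raises to [i]. /nadogeipadadateboe/ → nadogeipadadateboi.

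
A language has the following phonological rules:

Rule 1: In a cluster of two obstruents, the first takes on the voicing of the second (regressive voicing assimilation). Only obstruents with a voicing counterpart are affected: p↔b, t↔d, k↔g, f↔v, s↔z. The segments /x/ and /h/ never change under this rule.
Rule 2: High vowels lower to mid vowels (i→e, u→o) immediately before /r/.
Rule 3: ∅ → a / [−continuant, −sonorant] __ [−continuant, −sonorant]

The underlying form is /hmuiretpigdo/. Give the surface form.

Rule 1 (regressive voicing assimilation): no segment meets the environment; /hmuiretpigdo/ is unchanged.
Rule 2 (pre-rhotic lowering): /i/ is a high vowel immediately before /r/, so it lowers to [e]. /hmuiretpigdo/ → hmueretpigdo.
Rule 3 (stop-cluster a-epenthesis): /t/ and /p/ form a stop–stop cluster, so [a] is inserted between them. /g/ and /d/ form a stop–stop cluster, so [a] is inserted between them. /hmueretpigdo/ → hmueretapigado.

hmueretapigado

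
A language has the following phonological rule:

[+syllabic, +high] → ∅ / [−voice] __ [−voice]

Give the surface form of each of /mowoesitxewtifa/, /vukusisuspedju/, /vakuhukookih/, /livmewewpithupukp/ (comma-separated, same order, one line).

/mowoesitxewtifa/: /i/ is a high vowel flanked by voiceless consonants /s/ and /t/, so it deletes. /i/ is a high vowel flanked by voiceless consonants /t/ and /f/, so it deletes. → [mowoestxewtfa].
/vukusisuspedju/: /u/ is a high vowel flanked by voiceless consonants /k/ and /s/, so it deletes. /i/ is a high vowel flanked by voiceless consonants /s/ and /s/, so it deletes. /u/ is a high vowel flanked by voiceless consonants /s/ and /s/, so it deletes. → [vukssspedju].
/vakuhukookih/: /u/ is a high vowel flanked by voiceless consonants /k/ and /h/, so it deletes. /u/ is a high vowel flanked by voiceless consonants /h/ and /k/, so it deletes. /i/ is a high vowel flanked by voiceless consonants /k/ and /h/, so it deletes. → [vakhkookh].
/livmewewpithupukp/: /i/ is a high vowel flanked by voiceless consonants /p/ and /t/, so it deletes. /u/ is a high vowel flanked by voiceless consonants /h/ and /p/, so it deletes. /u/ is a high vowel flanked by voiceless consonants /p/ and /k/, so it deletes. → [livmewewpthpkp].

mowoestxewtfa, vukssspedju, vakhkookh, livmewewpthpkp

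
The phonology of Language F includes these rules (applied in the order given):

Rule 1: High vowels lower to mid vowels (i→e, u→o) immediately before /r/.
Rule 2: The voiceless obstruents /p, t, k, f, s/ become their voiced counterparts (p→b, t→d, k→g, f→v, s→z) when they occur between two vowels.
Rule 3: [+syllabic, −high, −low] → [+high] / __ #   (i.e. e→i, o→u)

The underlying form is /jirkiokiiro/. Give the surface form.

Rule 1 (pre-rhotic lowering): /i/ is a high vowel immediately before /r/, so it lowers to [e]. /i/ is a high vowel immediately before /r/, so it lowers to [e]. /jirkiokiiro/ → jerkiokiero.
Rule 2 (intervocalic voicing): /k/ is a voiceless obstruent between vowels /o/ and /i/, so it voices to [g]. /jerkiokiero/ → jerkiogiero.
Rule 3 (final vowel raising): /o/ is a mid vowel in word-final position, so it raises to [u]. /jerkiogiero/ → jerkiogieru.

jerkiogieru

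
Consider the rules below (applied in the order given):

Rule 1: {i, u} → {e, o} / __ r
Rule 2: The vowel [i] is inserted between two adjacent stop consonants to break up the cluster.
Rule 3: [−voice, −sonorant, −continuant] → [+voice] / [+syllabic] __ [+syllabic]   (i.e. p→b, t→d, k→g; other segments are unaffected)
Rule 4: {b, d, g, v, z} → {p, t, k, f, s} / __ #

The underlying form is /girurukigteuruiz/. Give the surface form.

gerorugigideoruis

Rule 1 (pre-rhotic lowering): /i/ is a high vowel immediately before /r/, so it lowers to [e]. /u/ is a high vowel immediately before /r/, so it lowers to [o]. /u/ is a high vowel immediately before /r/, so it lowers to [o]. /girurukigteuruiz/ → gerorukigteoruiz.
Rule 2 (stop-cluster i-epenthesis): /g/ and /t/ form a stop–stop cluster, so [i] is inserted between them. /gerorukigteoruiz/ → gerorukigiteoruiz.
Rule 3 (intervocalic voicing): /k/ is a voiceless stop between vowels /u/ and /i/, so it voices to [g]. /t/ is a voiceless stop between vowels /i/ and /e/, so it voices to [d]. /gerorukigiteoruiz/ → gerorugigideoruiz.
Rule 4 (final devoicing): /z/ is a voiced obstruent in word-final position, so it devoices to [s]. /gerorugigideoruiz/ → gerorugigideoruis.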